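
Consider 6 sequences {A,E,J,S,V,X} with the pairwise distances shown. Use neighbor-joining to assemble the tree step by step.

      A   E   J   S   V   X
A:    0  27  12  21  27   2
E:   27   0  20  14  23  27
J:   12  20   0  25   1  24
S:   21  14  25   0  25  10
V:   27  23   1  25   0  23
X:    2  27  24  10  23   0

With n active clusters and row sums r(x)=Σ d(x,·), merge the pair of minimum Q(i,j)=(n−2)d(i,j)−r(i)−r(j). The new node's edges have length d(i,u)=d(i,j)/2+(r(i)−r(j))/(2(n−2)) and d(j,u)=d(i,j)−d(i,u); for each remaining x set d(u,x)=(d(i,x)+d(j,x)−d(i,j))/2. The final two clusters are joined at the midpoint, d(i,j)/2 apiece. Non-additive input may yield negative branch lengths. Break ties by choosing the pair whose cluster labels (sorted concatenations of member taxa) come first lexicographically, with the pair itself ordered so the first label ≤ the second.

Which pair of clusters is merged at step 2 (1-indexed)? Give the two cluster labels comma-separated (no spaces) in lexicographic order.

step 1: merge (J,V) at d=1, Q=-177; branch lengths J→-13/8, V→21/8; new cluster JV
  updated: d(A,JV)=19, d(E,JV)=21, d(JV,S)=49/2, d(JV,X)=23
step 2: merge (A,X) at d=2, Q=-125; branch lengths A→13/6, X→-1/6; new cluster AX
  updated: d(AX,E)=26, d(AX,JV)=20, d(AX,S)=29/2
step 3: merge (AX,JV) at d=20, Q=-86; branch lengths AX→35/4, JV→45/4; new cluster AJVX
  updated: d(AJVX,E)=27/2, d(AJVX,S)=19/2
step 4: merge (AJVX,E) at d=27/2, Q=-37; branch lengths AJVX→9/2, E→9; new cluster AEJVX
  updated: d(AEJVX,S)=5
step 5: merge (AEJVX,S) at d=5; branch lengths AEJVX→5/2, S→5/2; new cluster AEJSVX
final tree: ((((A:13/6,X:-1/6):35/4,(J:-13/8,V:21/8):45/4):9/2,E:9):5/2,S:5/2)
total length: 83/2

A,X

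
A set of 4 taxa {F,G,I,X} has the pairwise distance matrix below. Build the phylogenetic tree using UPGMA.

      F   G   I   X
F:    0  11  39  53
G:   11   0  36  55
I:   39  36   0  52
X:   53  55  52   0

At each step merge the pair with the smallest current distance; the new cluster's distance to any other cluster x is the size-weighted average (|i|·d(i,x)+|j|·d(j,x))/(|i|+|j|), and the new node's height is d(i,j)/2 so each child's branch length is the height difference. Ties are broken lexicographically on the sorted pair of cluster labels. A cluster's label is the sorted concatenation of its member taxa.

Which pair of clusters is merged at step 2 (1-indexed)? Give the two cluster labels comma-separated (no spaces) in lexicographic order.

FG,I

iteration 1: select F,G (d=11); attach at lengths (11/2, 11/2); label the merged cluster FG
  updated: d(FG,I)=75/2, d(FG,X)=54
iteration 2: select FG,I (d=75/2); attach at lengths (53/4, 75/4); label the merged cluster FGI
  updated: d(FGI,X)=160/3
iteration 3: select FGI,X (d=160/3); attach at lengths (95/12, 80/3); label the merged cluster FGIX
final tree: (((F:11/2,G:11/2):53/4,I:75/4):95/12,X:80/3)
total length: 931/12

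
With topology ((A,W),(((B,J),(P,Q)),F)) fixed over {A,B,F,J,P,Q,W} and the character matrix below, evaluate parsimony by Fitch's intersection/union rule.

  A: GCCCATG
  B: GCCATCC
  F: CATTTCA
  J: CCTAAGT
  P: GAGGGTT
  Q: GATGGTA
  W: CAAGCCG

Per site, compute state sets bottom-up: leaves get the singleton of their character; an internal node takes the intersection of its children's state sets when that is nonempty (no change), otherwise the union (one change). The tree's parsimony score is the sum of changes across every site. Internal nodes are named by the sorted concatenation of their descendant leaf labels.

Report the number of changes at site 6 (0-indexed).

4

[col 0] AW: children A:{G}, W:{C} ∪→ {C,G}; cost 1
[col 0] BJ: children B:{G}, J:{C} ∪→ {C,G}; cost 1
[col 0] PQ: children P:{G}, Q:{G} ∩→ {G}; cost 0
[col 0] BJPQ: children BJ:{C,G}, PQ:{G} ∩→ {G}; cost 0
[col 0] BFJPQ: children BJPQ:{G}, F:{C} ∪→ {C,G}; cost 1
[col 0] ABFJPQW: children AW:{C,G}, BFJPQ:{C,G} ∩→ {C,G}; cost 0
[col 1] AW: children A:{C}, W:{A} ∪→ {A,C}; cost 1
[col 1] BJ: children B:{C}, J:{C} ∩→ {C}; cost 0
[col 1] PQ: children P:{A}, Q:{A} ∩→ {A}; cost 0
[col 1] BJPQ: children BJ:{C}, PQ:{A} ∪→ {A,C}; cost 1
[col 1] BFJPQ: children BJPQ:{A,C}, F:{A} ∩→ {A}; cost 0
[col 1] ABFJPQW: children AW:{A,C}, BFJPQ:{A} ∩→ {A}; cost 0
[col 2] AW: children A:{C}, W:{A} ∪→ {A,C}; cost 1
[col 2] BJ: children B:{C}, J:{T} ∪→ {C,T}; cost 1
[col 2] PQ: children P:{G}, Q:{T} ∪→ {G,T}; cost 1
[col 2] BJPQ: children BJ:{C,T}, PQ:{G,T} ∩→ {T}; cost 0
[col 2] BFJPQ: children BJPQ:{T}, F:{T} ∩→ {T}; cost 0
[col 2] ABFJPQW: children AW:{A,C}, BFJPQ:{T} ∪→ {A,C,T}; cost 1
[col 3] AW: children A:{C}, W:{G} ∪→ {C,G}; cost 1
[col 3] BJ: children B:{A}, J:{A} ∩→ {A}; cost 0
[col 3] PQ: children P:{G}, Q:{G} ∩→ {G}; cost 0
[col 3] BJPQ: children BJ:{A}, PQ:{G} ∪→ {A,G}; cost 1
[col 3] BFJPQ: children BJPQ:{A,G}, F:{T} ∪→ {A,G,T}; cost 1
[col 3] ABFJPQW: children AW:{C,G}, BFJPQ:{A,G,T} ∩→ {G}; cost 0
[col 4] AW: children A:{A}, W:{C} ∪→ {A,C}; cost 1
[col 4] BJ: children B:{T}, J:{A} ∪→ {A,T}; cost 1
[col 4] PQ: children P:{G}, Q:{G} ∩→ {G}; cost 0
[col 4] BJPQ: children BJ:{A,T}, PQ:{G} ∪→ {A,G,T}; cost 1
[col 4] BFJPQ: children BJPQ:{A,G,T}, F:{T} ∩→ {T}; cost 0
[col 4] ABFJPQW: children AW:{A,C}, BFJPQ:{T} ∪→ {A,C,T}; cost 1
[col 5] AW: children A:{T}, W:{C} ∪→ {C,T}; cost 1
[col 5] BJ: children B:{C}, J:{G} ∪→ {C,G}; cost 1
[col 5] PQ: children P:{T}, Q:{T} ∩→ {T}; cost 0
[col 5] BJPQ: children BJ:{C,G}, PQ:{T} ∪→ {C,G,T}; cost 1
[col 5] BFJPQ: children BJPQ:{C,G,T}, F:{C} ∩→ {C}; cost 0
[col 5] ABFJPQW: children AW:{C,T}, BFJPQ:{C} ∩→ {C}; cost 0
[col 6] AW: children A:{G}, W:{G} ∩→ {G}; cost 0
[col 6] BJ: children B:{C}, J:{T} ∪→ {C,T}; cost 1
[col 6] PQ: children P:{T}, Q:{A} ∪→ {A,T}; cost 1
[col 6] BJPQ: children BJ:{C,T}, PQ:{A,T} ∩→ {T}; cost 0
[col 6] BFJPQ: children BJPQ:{T}, F:{A} ∪→ {A,T}; cost 1
[col 6] ABFJPQW: children AW:{G}, BFJPQ:{A,T} ∪→ {A,G,T}; cost 1
per-site changes: [3, 2, 4, 3, 4, 3, 4]; total = 23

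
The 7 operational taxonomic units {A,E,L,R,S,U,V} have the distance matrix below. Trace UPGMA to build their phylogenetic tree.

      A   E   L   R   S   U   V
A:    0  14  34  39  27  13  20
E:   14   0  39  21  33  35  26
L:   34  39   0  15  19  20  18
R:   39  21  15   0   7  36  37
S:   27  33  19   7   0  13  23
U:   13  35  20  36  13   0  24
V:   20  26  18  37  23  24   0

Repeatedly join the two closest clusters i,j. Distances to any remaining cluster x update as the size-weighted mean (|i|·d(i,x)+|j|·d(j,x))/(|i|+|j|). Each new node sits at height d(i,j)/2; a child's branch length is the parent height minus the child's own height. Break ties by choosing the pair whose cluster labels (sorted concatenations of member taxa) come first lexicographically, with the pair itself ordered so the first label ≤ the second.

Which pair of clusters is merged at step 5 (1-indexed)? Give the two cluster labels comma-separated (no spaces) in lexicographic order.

AUV,E

1. join R+S (d=7) ⇒ RS; edges |R|=7/2, |S|=7/2
  updated: d(A,RS)=33, d(E,RS)=27, d(L,RS)=17, d(RS,U)=49/2, d(RS,V)=30
2. join A+U (d=13) ⇒ AU; edges |A|=13/2, |U|=13/2
  updated: d(AU,E)=49/2, d(AU,L)=27, d(AU,RS)=115/4, d(AU,V)=22
3. join L+RS (d=17) ⇒ LRS; edges |L|=17/2, |RS|=5
  updated: d(AU,LRS)=169/6, d(E,LRS)=31, d(LRS,V)=26
4. join AU+V (d=22) ⇒ AUV; edges |AU|=9/2, |V|=11
  updated: d(AUV,E)=25, d(AUV,LRS)=247/9
5. join AUV+E (d=25) ⇒ AEUV; edges |AUV|=3/2, |E|=25/2
  updated: d(AEUV,LRS)=85/3
6. join AEUV+LRS (d=85/3) ⇒ AELRSUV; edges |AEUV|=5/3, |LRS|=17/3
final tree: ((((A:13/2,U:13/2):9/2,V:11):3/2,E:25/2):5/3,(L:17/2,(R:7/2,S:7/2):5):17/3)
total length: 211/3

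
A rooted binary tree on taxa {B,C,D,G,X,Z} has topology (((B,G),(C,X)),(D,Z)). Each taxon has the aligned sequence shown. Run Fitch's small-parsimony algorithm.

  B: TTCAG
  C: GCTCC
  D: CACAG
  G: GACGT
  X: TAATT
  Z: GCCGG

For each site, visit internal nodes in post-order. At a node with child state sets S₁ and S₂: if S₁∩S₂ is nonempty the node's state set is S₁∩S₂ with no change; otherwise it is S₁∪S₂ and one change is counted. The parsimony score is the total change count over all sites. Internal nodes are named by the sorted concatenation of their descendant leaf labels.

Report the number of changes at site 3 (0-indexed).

4

site 0, node BG: B={T} ∪ G={G} → {G,T} (+1)
site 0, node CX: C={G} ∪ X={T} → {G,T} (+1)
site 0, node BCGX: BG={G,T} ∩ CX={G,T} → {G,T} (+0)
site 0, node DZ: D={C} ∪ Z={G} → {C,G} (+1)
site 0, node BCDGXZ: BCGX={G,T} ∩ DZ={C,G} → {G} (+0)
site 1, node BG: B={T} ∪ G={A} → {A,T} (+1)
site 1, node CX: C={C} ∪ X={A} → {A,C} (+1)
site 1, node BCGX: BG={A,T} ∩ CX={A,C} → {A} (+0)
site 1, node DZ: D={A} ∪ Z={C} → {A,C} (+1)
site 1, node BCDGXZ: BCGX={A} ∩ DZ={A,C} → {A} (+0)
site 2, node BG: B={C} ∩ G={C} → {C} (+0)
site 2, node CX: C={T} ∪ X={A} → {A,T} (+1)
site 2, node BCGX: BG={C} ∪ CX={A,T} → {A,C,T} (+1)
site 2, node DZ: D={C} ∩ Z={C} → {C} (+0)
site 2, node BCDGXZ: BCGX={A,C,T} ∩ DZ={C} → {C} (+0)
site 3, node BG: B={A} ∪ G={G} → {A,G} (+1)
site 3, node CX: C={C} ∪ X={T} → {C,T} (+1)
site 3, node BCGX: BG={A,G} ∪ CX={C,T} → {A,C,G,T} (+1)
site 3, node DZ: D={A} ∪ Z={G} → {A,G} (+1)
site 3, node BCDGXZ: BCGX={A,C,G,T} ∩ DZ={A,G} → {A,G} (+0)
site 4, node BG: B={G} ∪ G={T} → {G,T} (+1)
site 4, node CX: C={C} ∪ X={T} → {C,T} (+1)
site 4, node BCGX: BG={G,T} ∩ CX={C,T} → {T} (+0)
site 4, node DZ: D={G} ∩ Z={G} → {G} (+0)
site 4, node BCDGXZ: BCGX={T} ∪ DZ={G} → {G,T} (+1)
per-site changes: [3, 3, 2, 4, 3]; total = 15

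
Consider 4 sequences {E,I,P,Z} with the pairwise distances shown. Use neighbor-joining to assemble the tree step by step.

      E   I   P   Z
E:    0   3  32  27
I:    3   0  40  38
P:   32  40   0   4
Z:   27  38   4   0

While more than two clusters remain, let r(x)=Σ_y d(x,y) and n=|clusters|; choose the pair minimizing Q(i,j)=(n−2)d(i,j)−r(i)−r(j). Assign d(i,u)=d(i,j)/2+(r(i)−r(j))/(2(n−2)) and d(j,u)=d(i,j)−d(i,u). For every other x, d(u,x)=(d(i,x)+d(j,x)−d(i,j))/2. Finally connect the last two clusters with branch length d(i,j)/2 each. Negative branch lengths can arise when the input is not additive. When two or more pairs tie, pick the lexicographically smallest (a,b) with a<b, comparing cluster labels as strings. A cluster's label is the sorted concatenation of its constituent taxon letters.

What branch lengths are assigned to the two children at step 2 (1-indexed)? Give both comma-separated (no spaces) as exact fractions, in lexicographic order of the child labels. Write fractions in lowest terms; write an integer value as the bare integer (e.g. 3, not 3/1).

123/4,15/4

step 1: merge (E,I) at d=3, Q=-137; branch lengths E→-13/4, I→25/4; new cluster EI
  updated: d(EI,P)=69/2, d(EI,Z)=31
step 2: merge (EI,P) at d=69/2, Q=-139/2; branch lengths EI→123/4, P→15/4; new cluster EIP
  updated: d(EIP,Z)=1/4
step 3: merge (EIP,Z) at d=1/4; branch lengths EIP→1/8, Z→1/8; new cluster EIPZ
final tree: (((E:-13/4,I:25/4):123/4,P:15/4):1/8,Z:1/8)
total length: 151/4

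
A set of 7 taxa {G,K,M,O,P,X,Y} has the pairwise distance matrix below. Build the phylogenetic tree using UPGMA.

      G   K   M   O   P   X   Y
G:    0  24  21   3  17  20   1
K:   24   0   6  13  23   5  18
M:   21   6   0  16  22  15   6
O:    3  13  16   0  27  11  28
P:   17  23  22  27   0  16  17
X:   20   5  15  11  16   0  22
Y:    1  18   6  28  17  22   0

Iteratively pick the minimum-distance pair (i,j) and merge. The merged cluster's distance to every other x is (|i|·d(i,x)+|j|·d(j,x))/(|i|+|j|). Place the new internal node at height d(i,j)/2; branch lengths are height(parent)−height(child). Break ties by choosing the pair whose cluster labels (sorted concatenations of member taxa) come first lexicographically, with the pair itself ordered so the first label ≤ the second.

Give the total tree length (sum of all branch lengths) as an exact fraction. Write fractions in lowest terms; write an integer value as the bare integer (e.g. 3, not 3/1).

511/12

step 1: merge (G,Y) at d=1; branch lengths G→1/2, Y→1/2; new cluster GY
  updated: d(GY,K)=21, d(GY,M)=27/2, d(GY,O)=31/2, d(GY,P)=17, d(GY,X)=21
step 2: merge (K,X) at d=5; branch lengths K→5/2, X→5/2; new cluster KX
  updated: d(GY,KX)=21, d(KX,M)=21/2, d(KX,O)=12, d(KX,P)=39/2
step 3: merge (KX,M) at d=21/2; branch lengths KX→11/4, M→21/4; new cluster KMX
  updated: d(GY,KMX)=37/2, d(KMX,O)=40/3, d(KMX,P)=61/3
step 4: merge (KMX,O) at d=40/3; branch lengths KMX→17/12, O→20/3; new cluster KMOX
  updated: d(GY,KMOX)=71/4, d(KMOX,P)=22
step 5: merge (GY,P) at d=17; branch lengths GY→8, P→17/2; new cluster GPY
  updated: d(GPY,KMOX)=115/6
step 6: merge (GPY,KMOX) at d=115/6; branch lengths GPY→13/12, KMOX→35/12; new cluster GKMOPXY
final tree: (((G:1/2,Y:1/2):8,P:17/2):13/12,(((K:5/2,X:5/2):11/4,M:21/4):17/12,O:20/3):35/12)
total length: 511/12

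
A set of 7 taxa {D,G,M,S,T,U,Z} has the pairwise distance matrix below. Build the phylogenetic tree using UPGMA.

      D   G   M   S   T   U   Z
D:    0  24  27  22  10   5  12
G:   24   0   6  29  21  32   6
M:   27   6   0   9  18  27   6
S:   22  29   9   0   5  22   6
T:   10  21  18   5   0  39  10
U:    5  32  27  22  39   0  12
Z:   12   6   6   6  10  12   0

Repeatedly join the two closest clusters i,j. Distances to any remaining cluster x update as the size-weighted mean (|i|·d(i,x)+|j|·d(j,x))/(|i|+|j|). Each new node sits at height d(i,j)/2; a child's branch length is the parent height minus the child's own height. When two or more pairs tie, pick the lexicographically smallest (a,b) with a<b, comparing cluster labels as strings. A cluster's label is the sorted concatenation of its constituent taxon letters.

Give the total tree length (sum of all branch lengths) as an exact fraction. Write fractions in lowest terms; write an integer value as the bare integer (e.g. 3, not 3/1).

1. join D+U (d=5) ⇒ DU; edges |D|=5/2, |U|=5/2
  updated: d(DU,G)=28, d(DU,M)=27, d(DU,S)=22, d(DU,T)=49/2, d(DU,Z)=12
2. join S+T (d=5) ⇒ ST; edges |S|=5/2, |T|=5/2
  updated: d(DU,ST)=93/4, d(G,ST)=25, d(M,ST)=27/2, d(ST,Z)=8
3. join G+M (d=6) ⇒ GM; edges |G|=3, |M|=3
  updated: d(DU,GM)=55/2, d(GM,ST)=77/4, d(GM,Z)=6
4. join GM+Z (d=6) ⇒ GMZ; edges |GM|=0, |Z|=3
  updated: d(DU,GMZ)=67/3, d(GMZ,ST)=31/2
5. join GMZ+ST (d=31/2) ⇒ GMSTZ; edges |GMZ|=19/4, |ST|=21/4
  updated: d(DU,GMSTZ)=227/10
6. join DU+GMSTZ (d=227/10) ⇒ DGMSTUZ; edges |DU|=177/20, |GMSTZ|=18/5
final tree: ((D:5/2,U:5/2):177/20,(((G:3,M:3):0,Z:3):19/4,(S:5/2,T:5/2):21/4):18/5)
total length: 829/20

829/20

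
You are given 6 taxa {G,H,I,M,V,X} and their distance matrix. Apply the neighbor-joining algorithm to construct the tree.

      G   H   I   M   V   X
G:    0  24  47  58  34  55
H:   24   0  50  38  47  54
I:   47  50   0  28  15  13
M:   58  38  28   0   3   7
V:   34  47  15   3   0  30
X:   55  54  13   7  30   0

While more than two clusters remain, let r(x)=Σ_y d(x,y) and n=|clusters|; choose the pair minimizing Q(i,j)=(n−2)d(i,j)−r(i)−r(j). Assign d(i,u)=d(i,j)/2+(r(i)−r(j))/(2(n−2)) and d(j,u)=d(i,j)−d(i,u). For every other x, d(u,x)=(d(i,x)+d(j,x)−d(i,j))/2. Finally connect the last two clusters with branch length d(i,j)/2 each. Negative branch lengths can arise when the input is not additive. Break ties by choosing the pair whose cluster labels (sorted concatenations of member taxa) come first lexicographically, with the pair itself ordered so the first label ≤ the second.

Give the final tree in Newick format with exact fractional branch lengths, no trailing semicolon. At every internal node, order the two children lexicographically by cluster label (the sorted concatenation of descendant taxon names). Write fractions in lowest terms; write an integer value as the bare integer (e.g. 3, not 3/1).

((((G:101/8,H:91/8):207/8,(I:13/2,X:13/2):57/8):39/8,M:17/8):7/16,V:7/16)

step 1: merge (G,H) at d=24, Q=-335; branch lengths G→101/8, H→91/8; new cluster GH
  updated: d(GH,I)=73/2, d(GH,M)=36, d(GH,V)=57/2, d(GH,X)=85/2
step 2: merge (I,X) at d=13, Q=-146; branch lengths I→13/2, X→13/2; new cluster IX
  updated: d(GH,IX)=33, d(IX,M)=11, d(IX,V)=16
step 3: merge (GH,IX) at d=33, Q=-183/2; branch lengths GH→207/8, IX→57/8; new cluster GHIX
  updated: d(GHIX,M)=7, d(GHIX,V)=23/4
step 4: merge (GHIX,M) at d=7, Q=-63/4; branch lengths GHIX→39/8, M→17/8; new cluster GHIMX
  updated: d(GHIMX,V)=7/8
step 5: merge (GHIMX,V) at d=7/8; branch lengths GHIMX→7/16, V→7/16; new cluster GHIMVX
final tree: ((((G:101/8,H:91/8):207/8,(I:13/2,X:13/2):57/8):39/8,M:17/8):7/16,V:7/16)
total length: 623/8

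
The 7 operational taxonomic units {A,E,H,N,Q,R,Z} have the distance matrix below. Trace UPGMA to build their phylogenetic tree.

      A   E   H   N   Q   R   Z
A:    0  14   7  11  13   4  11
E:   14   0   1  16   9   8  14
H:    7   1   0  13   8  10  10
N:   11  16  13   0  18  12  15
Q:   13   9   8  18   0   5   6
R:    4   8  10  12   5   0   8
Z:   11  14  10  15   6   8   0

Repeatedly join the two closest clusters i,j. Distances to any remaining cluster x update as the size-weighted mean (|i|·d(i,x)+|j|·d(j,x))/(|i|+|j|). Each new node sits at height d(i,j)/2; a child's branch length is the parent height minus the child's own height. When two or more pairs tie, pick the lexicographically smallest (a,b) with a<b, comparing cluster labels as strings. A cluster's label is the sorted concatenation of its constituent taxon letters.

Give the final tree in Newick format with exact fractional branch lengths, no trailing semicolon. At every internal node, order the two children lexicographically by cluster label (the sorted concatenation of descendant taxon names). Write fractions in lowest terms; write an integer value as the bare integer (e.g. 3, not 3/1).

1. join E+H (d=1) ⇒ EH; edges |E|=1/2, |H|=1/2
  updated: d(A,EH)=21/2, d(EH,N)=29/2, d(EH,Q)=17/2, d(EH,R)=9, d(EH,Z)=12
2. join A+R (d=4) ⇒ AR; edges |A|=2, |R|=2
  updated: d(AR,EH)=39/4, d(AR,N)=23/2, d(AR,Q)=9, d(AR,Z)=19/2
3. join Q+Z (d=6) ⇒ QZ; edges |Q|=3, |Z|=3
  updated: d(AR,QZ)=37/4, d(EH,QZ)=41/4, d(N,QZ)=33/2
4. join AR+QZ (d=37/4) ⇒ AQRZ; edges |AR|=21/8, |QZ|=13/8
  updated: d(AQRZ,EH)=10, d(AQRZ,N)=14
5. join AQRZ+EH (d=10) ⇒ AEHQRZ; edges |AQRZ|=3/8, |EH|=9/2
  updated: d(AEHQRZ,N)=85/6
6. join AEHQRZ+N (d=85/6) ⇒ AEHNQRZ; edges |AEHQRZ|=25/12, |N|=85/12
final tree: ((((A:2,R:2):21/8,(Q:3,Z:3):13/8):3/8,(E:1/2,H:1/2):9/2):25/12,N:85/12)
total length: 703/24

((((A:2,R:2):21/8,(Q:3,Z:3):13/8):3/8,(E:1/2,H:1/2):9/2):25/12,N:85/12)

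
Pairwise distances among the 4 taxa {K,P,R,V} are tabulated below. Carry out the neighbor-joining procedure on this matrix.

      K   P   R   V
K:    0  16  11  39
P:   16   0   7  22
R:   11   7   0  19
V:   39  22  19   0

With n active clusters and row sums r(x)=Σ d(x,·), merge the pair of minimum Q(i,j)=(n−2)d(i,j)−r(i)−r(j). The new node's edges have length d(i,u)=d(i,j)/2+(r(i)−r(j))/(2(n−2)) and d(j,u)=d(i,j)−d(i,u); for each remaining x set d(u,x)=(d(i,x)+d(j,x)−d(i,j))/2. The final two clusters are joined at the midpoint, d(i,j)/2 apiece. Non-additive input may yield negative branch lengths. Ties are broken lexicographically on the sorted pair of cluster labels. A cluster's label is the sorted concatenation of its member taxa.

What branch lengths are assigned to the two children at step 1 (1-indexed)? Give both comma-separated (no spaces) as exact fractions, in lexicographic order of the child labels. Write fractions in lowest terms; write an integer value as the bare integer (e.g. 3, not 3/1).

1. join K+R (d=11, Q=-81) ⇒ KR; edges |K|=51/4, |R|=-7/4
  updated: d(KR,P)=6, d(KR,V)=47/2
2. join KR+P (d=6, Q=-103/2) ⇒ KPR; edges |KR|=15/4, |P|=9/4
  updated: d(KPR,V)=79/4
3. join KPR+V (d=79/4) ⇒ KPRV; edges |KPR|=79/8, |V|=79/8
final tree: (((K:51/4,R:-7/4):15/4,P:9/4):79/8,V:79/8)
total length: 147/4

51/4,-7/4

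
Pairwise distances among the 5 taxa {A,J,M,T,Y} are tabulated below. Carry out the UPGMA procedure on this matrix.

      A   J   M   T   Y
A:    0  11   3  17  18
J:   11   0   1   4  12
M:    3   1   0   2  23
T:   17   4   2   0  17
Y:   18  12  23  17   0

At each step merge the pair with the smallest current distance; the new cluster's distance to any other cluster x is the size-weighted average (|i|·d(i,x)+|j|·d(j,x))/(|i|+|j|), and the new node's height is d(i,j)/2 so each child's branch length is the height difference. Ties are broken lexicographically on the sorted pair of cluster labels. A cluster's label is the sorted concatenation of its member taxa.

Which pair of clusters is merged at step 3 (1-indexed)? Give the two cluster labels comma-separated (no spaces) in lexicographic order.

A,JMT

iteration 1: select J,M (d=1); attach at lengths (1/2, 1/2); label the merged cluster JM
  updated: d(A,JM)=7, d(JM,T)=3, d(JM,Y)=35/2
iteration 2: select JM,T (d=3); attach at lengths (1, 3/2); label the merged cluster JMT
  updated: d(A,JMT)=31/3, d(JMT,Y)=52/3
iteration 3: select A,JMT (d=31/3); attach at lengths (31/6, 11/3); label the merged cluster AJMT
  updated: d(AJMT,Y)=35/2
iteration 4: select AJMT,Y (d=35/2); attach at lengths (43/12, 35/4); label the merged cluster AJMTY
final tree: ((A:31/6,((J:1/2,M:1/2):1,T:3/2):11/3):43/12,Y:35/4)
total length: 74/3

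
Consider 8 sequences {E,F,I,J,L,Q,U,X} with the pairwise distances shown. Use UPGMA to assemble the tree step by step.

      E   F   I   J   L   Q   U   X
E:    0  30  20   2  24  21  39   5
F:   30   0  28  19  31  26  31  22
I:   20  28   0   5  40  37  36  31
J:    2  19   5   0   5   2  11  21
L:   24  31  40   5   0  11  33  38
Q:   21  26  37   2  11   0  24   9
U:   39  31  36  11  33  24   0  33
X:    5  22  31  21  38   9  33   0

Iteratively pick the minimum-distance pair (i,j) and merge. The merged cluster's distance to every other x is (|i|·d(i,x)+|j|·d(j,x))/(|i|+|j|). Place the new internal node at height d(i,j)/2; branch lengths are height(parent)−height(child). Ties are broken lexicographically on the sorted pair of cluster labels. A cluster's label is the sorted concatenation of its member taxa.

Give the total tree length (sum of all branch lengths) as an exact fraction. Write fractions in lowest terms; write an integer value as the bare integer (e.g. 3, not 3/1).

64817/840

iteration 1: select E,J (d=2); attach at lengths (1, 1); label the merged cluster EJ
  updated: d(EJ,F)=49/2, d(EJ,I)=25/2, d(EJ,L)=29/2, d(EJ,Q)=23/2, d(EJ,U)=25, d(EJ,X)=13
iteration 2: select Q,X (d=9); attach at lengths (9/2, 9/2); label the merged cluster QX
  updated: d(EJ,QX)=49/4, d(F,QX)=24, d(I,QX)=34, d(L,QX)=49/2, d(QX,U)=57/2
iteration 3: select EJ,QX (d=49/4); attach at lengths (41/8, 13/8); label the merged cluster EJQX
  updated: d(EJQX,F)=97/4, d(EJQX,I)=93/4, d(EJQX,L)=39/2, d(EJQX,U)=107/4
iteration 4: select EJQX,L (d=39/2); attach at lengths (29/8, 39/4); label the merged cluster EJLQX
  updated: d(EJLQX,F)=128/5, d(EJLQX,I)=133/5, d(EJLQX,U)=28
iteration 5: select EJLQX,F (d=128/5); attach at lengths (61/20, 64/5); label the merged cluster EFJLQX
  updated: d(EFJLQX,I)=161/6, d(EFJLQX,U)=57/2
iteration 6: select EFJLQX,I (d=161/6); attach at lengths (37/60, 161/12); label the merged cluster EFIJLQX
  updated: d(EFIJLQX,U)=207/7
iteration 7: select EFIJLQX,U (d=207/7); attach at lengths (115/84, 207/14); label the merged cluster EFIJLQUX
final tree: ((((((E:1,J:1):41/8,(Q:9/2,X:9/2):13/8):29/8,L:39/4):61/20,F:64/5):37/60,I:161/12):115/84,U:207/14)
total length: 64817/840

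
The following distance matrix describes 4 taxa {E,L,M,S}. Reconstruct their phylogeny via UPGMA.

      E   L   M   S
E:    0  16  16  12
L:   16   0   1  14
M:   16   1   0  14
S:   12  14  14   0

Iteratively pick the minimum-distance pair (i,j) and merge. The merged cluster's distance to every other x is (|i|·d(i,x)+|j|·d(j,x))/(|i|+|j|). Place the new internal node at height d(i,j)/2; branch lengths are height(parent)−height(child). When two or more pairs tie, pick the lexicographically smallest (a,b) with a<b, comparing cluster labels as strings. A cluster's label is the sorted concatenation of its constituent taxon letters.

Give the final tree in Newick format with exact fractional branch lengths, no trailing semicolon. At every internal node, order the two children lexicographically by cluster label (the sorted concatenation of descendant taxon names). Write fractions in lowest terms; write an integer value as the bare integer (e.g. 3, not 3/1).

((E:6,S:6):3/2,(L:1/2,M:1/2):7)

1. join L+M (d=1) ⇒ LM; edges |L|=1/2, |M|=1/2
  updated: d(E,LM)=16, d(LM,S)=14
2. join E+S (d=12) ⇒ ES; edges |E|=6, |S|=6
  updated: d(ES,LM)=15
3. join ES+LM (d=15) ⇒ ELMS; edges |ES|=3/2, |LM|=7
final tree: ((E:6,S:6):3/2,(L:1/2,M:1/2):7)
total length: 43/2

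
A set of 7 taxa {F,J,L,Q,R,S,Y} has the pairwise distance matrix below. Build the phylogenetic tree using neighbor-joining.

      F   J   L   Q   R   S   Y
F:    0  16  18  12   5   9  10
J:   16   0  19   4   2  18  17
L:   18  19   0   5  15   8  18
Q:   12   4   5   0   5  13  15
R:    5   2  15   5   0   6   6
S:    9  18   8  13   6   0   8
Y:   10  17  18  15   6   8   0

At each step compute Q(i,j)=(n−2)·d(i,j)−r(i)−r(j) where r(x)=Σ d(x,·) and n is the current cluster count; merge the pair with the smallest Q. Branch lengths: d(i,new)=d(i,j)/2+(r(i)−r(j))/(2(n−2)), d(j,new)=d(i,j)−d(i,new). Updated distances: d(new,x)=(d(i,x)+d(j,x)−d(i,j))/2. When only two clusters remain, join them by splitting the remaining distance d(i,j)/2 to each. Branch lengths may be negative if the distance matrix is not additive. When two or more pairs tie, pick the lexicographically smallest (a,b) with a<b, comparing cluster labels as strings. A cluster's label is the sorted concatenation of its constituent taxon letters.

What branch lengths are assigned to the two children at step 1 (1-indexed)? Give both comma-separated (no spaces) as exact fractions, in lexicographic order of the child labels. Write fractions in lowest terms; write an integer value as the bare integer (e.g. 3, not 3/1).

27/5,-2/5

1. join L+Q (d=5, Q=-112) ⇒ LQ; edges |L|=27/5, |Q|=-2/5
  updated: d(F,LQ)=25/2, d(J,LQ)=9, d(LQ,R)=15/2, d(LQ,S)=8, d(LQ,Y)=14
2. join J+R (d=2, Q=-161/2) ⇒ JR; edges |J|=87/16, |R|=-55/16
  updated: d(F,JR)=19/2, d(JR,LQ)=29/4, d(JR,S)=11, d(JR,Y)=21/2
3. join JR+LQ (d=29/4, Q=-233/4) ⇒ JLQR; edges |JR|=73/24, |LQ|=101/24
  updated: d(F,JLQR)=59/8, d(JLQR,S)=47/8, d(JLQR,Y)=69/8
4. join F+JLQR (d=59/8, Q=-67/2) ⇒ FJLQR; edges |F|=77/16, |JLQR|=41/16
  updated: d(FJLQR,S)=15/4, d(FJLQR,Y)=45/8
5. join FJLQR+S (d=15/4, Q=-139/8) ⇒ FJLQRS; edges |FJLQR|=11/16, |S|=49/16
  updated: d(FJLQRS,Y)=79/16
6. join FJLQRS+Y (d=79/16) ⇒ FJLQRSY; edges |FJLQRS|=79/32, |Y|=79/32
final tree: (((F:77/16,((J:87/16,R:-55/16):73/24,(L:27/5,Q:-2/5):101/24):41/16):11/16,S:49/16):79/32,Y:79/32)
total length: 485/16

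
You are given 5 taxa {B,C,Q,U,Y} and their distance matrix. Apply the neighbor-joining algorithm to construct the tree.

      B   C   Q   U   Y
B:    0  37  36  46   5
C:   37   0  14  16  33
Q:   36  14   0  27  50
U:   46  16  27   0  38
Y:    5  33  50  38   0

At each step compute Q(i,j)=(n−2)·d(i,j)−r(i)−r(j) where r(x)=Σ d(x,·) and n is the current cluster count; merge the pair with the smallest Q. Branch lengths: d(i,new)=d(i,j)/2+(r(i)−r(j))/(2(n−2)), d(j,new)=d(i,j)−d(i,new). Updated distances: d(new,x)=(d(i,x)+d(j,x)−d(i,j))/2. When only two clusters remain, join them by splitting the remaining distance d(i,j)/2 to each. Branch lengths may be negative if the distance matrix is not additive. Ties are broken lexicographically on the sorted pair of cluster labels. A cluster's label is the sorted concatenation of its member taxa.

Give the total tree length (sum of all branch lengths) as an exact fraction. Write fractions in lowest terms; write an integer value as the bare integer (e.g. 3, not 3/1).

243/4

step 1: merge (B,Y) at d=5, Q=-235; branch lengths B→13/6, Y→17/6; new cluster BY
  updated: d(BY,C)=65/2, d(BY,Q)=81/2, d(BY,U)=79/2
step 2: merge (BY,U) at d=79/2, Q=-116; branch lengths BY→109/4, U→49/4; new cluster BUY
  updated: d(BUY,C)=9/2, d(BUY,Q)=14
step 3: merge (BUY,C) at d=9/2, Q=-65/2; branch lengths BUY→9/4, C→9/4; new cluster BCUY
  updated: d(BCUY,Q)=47/4
step 4: merge (BCUY,Q) at d=47/4; branch lengths BCUY→47/8, Q→47/8; new cluster BCQUY
final tree: ((((B:13/6,Y:17/6):109/4,U:49/4):9/4,C:9/4):47/8,Q:47/8)
total length: 243/4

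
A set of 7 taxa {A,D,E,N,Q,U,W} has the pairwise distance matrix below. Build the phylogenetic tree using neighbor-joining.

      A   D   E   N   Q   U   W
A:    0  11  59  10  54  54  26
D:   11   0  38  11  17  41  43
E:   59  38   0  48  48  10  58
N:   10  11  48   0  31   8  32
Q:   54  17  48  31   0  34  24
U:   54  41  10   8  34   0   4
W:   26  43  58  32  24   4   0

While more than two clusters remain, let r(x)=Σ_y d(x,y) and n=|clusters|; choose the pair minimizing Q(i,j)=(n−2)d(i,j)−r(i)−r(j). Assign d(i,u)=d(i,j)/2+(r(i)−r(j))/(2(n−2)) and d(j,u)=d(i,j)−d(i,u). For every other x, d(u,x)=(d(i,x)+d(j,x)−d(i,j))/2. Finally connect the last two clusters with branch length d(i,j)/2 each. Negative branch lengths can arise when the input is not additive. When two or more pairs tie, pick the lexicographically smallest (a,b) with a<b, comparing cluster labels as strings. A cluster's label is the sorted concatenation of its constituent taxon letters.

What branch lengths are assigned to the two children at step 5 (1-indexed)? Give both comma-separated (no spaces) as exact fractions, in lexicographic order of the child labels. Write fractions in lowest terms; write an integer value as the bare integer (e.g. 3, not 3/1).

29/8,29/2

1. join E+U (d=10, Q=-362) ⇒ EU; edges |E|=16, |U|=-6
  updated: d(A,EU)=103/2, d(D,EU)=69/2, d(EU,N)=23, d(EU,Q)=36, d(EU,W)=26
2. join A+D (d=11, Q=-225) ⇒ AD; edges |A|=10, |D|=1
  updated: d(AD,EU)=75/2, d(AD,N)=5, d(AD,Q)=30, d(AD,W)=29
3. join AD+N (d=5, Q=-355/2) ⇒ ADN; edges |AD|=17/4, |N|=3/4
  updated: d(ADN,EU)=111/4, d(ADN,Q)=28, d(ADN,W)=28
4. join ADN+EU (d=111/4, Q=-118) ⇒ ADENU; edges |ADN|=99/8, |EU|=123/8
  updated: d(ADENU,Q)=145/8, d(ADENU,W)=105/8
5. join ADENU+Q (d=145/8, Q=-221/4) ⇒ ADENQU; edges |ADENU|=29/8, |Q|=29/2
  updated: d(ADENQU,W)=19/2
6. join ADENQU+W (d=19/2) ⇒ ADENQUW; edges |ADENQU|=19/4, |W|=19/4
final tree: (((((A:10,D:1):17/4,N:3/4):99/8,(E:16,U:-6):123/8):29/8,Q:29/2):19/4,W:19/4)
total length: 651/8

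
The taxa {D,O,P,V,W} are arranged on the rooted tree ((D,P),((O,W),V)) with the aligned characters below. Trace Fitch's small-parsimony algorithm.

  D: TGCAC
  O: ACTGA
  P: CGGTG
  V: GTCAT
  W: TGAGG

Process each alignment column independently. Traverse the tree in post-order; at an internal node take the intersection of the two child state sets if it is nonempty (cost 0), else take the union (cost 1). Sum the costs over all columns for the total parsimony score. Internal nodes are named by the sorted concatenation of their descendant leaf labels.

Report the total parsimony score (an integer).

13

site 0, node DP: D={T} ∪ P={C} → {C,T} (+1)
site 0, node OW: O={A} ∪ W={T} → {A,T} (+1)
site 0, node OVW: OW={A,T} ∪ V={G} → {A,G,T} (+1)
site 0, node DOPVW: DP={C,T} ∩ OVW={A,G,T} → {T} (+0)
site 1, node DP: D={G} ∩ P={G} → {G} (+0)
site 1, node OW: O={C} ∪ W={G} → {C,G} (+1)
site 1, node OVW: OW={C,G} ∪ V={T} → {C,G,T} (+1)
site 1, node DOPVW: DP={G} ∩ OVW={C,G,T} → {G} (+0)
site 2, node DP: D={C} ∪ P={G} → {C,G} (+1)
site 2, node OW: O={T} ∪ W={A} → {A,T} (+1)
site 2, node OVW: OW={A,T} ∪ V={C} → {A,C,T} (+1)
site 2, node DOPVW: DP={C,G} ∩ OVW={A,C,T} → {C} (+0)
site 3, node DP: D={A} ∪ P={T} → {A,T} (+1)
site 3, node OW: O={G} ∩ W={G} → {G} (+0)
site 3, node OVW: OW={G} ∪ V={A} → {A,G} (+1)
site 3, node DOPVW: DP={A,T} ∩ OVW={A,G} → {A} (+0)
site 4, node DP: D={C} ∪ P={G} → {C,G} (+1)
site 4, node OW: O={A} ∪ W={G} → {A,G} (+1)
site 4, node OVW: OW={A,G} ∪ V={T} → {A,G,T} (+1)
site 4, node DOPVW: DP={C,G} ∩ OVW={A,G,T} → {G} (+0)
per-site changes: [3, 2, 3, 2, 3]; total = 13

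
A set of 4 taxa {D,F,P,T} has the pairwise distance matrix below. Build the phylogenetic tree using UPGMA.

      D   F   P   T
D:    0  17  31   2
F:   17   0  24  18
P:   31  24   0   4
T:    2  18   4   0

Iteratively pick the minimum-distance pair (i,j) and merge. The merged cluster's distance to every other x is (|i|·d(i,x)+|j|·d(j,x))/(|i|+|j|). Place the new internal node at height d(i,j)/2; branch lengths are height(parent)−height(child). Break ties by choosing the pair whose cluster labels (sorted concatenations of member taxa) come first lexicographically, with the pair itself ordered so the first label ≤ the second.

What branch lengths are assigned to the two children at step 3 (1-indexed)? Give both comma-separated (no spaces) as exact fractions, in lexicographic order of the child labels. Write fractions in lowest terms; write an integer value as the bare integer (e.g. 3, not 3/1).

1. join D+T (d=2) ⇒ DT; edges |D|=1, |T|=1
  updated: d(DT,F)=35/2, d(DT,P)=35/2
2. join DT+F (d=35/2) ⇒ DFT; edges |DT|=31/4, |F|=35/4
  updated: d(DFT,P)=59/3
3. join DFT+P (d=59/3) ⇒ DFPT; edges |DFT|=13/12, |P|=59/6
final tree: (((D:1,T:1):31/4,F:35/4):13/12,P:59/6)
total length: 353/12

13/12,59/6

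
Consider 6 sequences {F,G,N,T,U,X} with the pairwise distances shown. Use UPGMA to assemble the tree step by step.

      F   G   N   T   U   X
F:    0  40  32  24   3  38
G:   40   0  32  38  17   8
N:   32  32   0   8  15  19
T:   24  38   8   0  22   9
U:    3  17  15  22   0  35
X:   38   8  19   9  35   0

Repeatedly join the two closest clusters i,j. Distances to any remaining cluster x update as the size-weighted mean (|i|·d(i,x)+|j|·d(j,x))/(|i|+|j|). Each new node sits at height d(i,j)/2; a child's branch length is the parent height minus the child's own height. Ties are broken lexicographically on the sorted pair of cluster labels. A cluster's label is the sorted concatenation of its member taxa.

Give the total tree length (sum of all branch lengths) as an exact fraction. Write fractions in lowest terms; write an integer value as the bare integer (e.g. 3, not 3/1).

1. join F+U (d=3) ⇒ FU; edges |F|=3/2, |U|=3/2
  updated: d(FU,G)=57/2, d(FU,N)=47/2, d(FU,T)=23, d(FU,X)=73/2
2. join G+X (d=8) ⇒ GX; edges |G|=4, |X|=4
  updated: d(FU,GX)=65/2, d(GX,N)=51/2, d(GX,T)=47/2
3. join N+T (d=8) ⇒ NT; edges |N|=4, |T|=4
  updated: d(FU,NT)=93/4, d(GX,NT)=49/2
4. join FU+NT (d=93/4) ⇒ FNTU; edges |FU|=81/8, |NT|=61/8
  updated: d(FNTU,GX)=57/2
5. join FNTU+GX (d=57/2) ⇒ FGNTUX; edges |FNTU|=21/8, |GX|=41/4
final tree: (((F:3/2,U:3/2):81/8,(N:4,T:4):61/8):21/8,(G:4,X:4):41/4)
total length: 397/8

397/8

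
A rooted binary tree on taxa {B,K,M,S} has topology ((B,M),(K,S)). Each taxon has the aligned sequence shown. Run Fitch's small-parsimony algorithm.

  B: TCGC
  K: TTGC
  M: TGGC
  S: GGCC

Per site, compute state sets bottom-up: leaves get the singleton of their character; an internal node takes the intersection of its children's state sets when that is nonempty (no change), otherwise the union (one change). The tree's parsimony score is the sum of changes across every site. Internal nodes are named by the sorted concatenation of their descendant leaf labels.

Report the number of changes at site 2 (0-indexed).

1

[col 0] BM: children B:{T}, M:{T} ∩→ {T}; cost 0
[col 0] KS: children K:{T}, S:{G} ∪→ {G,T}; cost 1
[col 0] BKMS: children BM:{T}, KS:{G,T} ∩→ {T}; cost 0
[col 1] BM: children B:{C}, M:{G} ∪→ {C,G}; cost 1
[col 1] KS: children K:{T}, S:{G} ∪→ {G,T}; cost 1
[col 1] BKMS: children BM:{C,G}, KS:{G,T} ∩→ {G}; cost 0
[col 2] BM: children B:{G}, M:{G} ∩→ {G}; cost 0
[col 2] KS: children K:{G}, S:{C} ∪→ {C,G}; cost 1
[col 2] BKMS: children BM:{G}, KS:{C,G} ∩→ {G}; cost 0
[col 3] BM: children B:{C}, M:{C} ∩→ {C}; cost 0
[col 3] KS: children K:{C}, S:{C} ∩→ {C}; cost 0
[col 3] BKMS: children BM:{C}, KS:{C} ∩→ {C}; cost 0
per-site changes: [1, 2, 1, 0]; total = 4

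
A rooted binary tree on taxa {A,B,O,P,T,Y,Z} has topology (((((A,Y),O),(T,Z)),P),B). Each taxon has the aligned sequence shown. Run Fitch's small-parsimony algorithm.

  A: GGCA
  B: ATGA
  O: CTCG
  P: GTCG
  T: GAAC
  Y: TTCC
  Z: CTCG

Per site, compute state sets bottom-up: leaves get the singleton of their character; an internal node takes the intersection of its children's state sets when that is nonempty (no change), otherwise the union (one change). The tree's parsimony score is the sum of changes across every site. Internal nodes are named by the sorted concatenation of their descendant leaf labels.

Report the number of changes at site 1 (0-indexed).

2

AY@0: {G} ∪ {T} = {G,T} (union, +1)
AOY@0: {G,T} ∪ {C} = {C,G,T} (union, +1)
TZ@0: {G} ∪ {C} = {C,G} (union, +1)
AOTYZ@0: {C,G,T} ∩ {C,G} = {C,G} (intersection, +0)
AOPTYZ@0: {C,G} ∩ {G} = {G} (intersection, +0)
ABOPTYZ@0: {G} ∪ {A} = {A,G} (union, +1)
AY@1: {G} ∪ {T} = {G,T} (union, +1)
AOY@1: {G,T} ∩ {T} = {T} (intersection, +0)
TZ@1: {A} ∪ {T} = {A,T} (union, +1)
AOTYZ@1: {T} ∩ {A,T} = {T} (intersection, +0)
AOPTYZ@1: {T} ∩ {T} = {T} (intersection, +0)
ABOPTYZ@1: {T} ∩ {T} = {T} (intersection, +0)
AY@2: {C} ∩ {C} = {C} (intersection, +0)
AOY@2: {C} ∩ {C} = {C} (intersection, +0)
TZ@2: {A} ∪ {C} = {A,C} (union, +1)
AOTYZ@2: {C} ∩ {A,C} = {C} (intersection, +0)
AOPTYZ@2: {C} ∩ {C} = {C} (intersection, +0)
ABOPTYZ@2: {C} ∪ {G} = {C,G} (union, +1)
AY@3: {A} ∪ {C} = {A,C} (union, +1)
AOY@3: {A,C} ∪ {G} = {A,C,G} (union, +1)
TZ@3: {C} ∪ {G} = {C,G} (union, +1)
AOTYZ@3: {A,C,G} ∩ {C,G} = {C,G} (intersection, +0)
AOPTYZ@3: {C,G} ∩ {G} = {G} (intersection, +0)
ABOPTYZ@3: {G} ∪ {A} = {A,G} (union, +1)
per-site changes: [4, 2, 2, 4]; total = 12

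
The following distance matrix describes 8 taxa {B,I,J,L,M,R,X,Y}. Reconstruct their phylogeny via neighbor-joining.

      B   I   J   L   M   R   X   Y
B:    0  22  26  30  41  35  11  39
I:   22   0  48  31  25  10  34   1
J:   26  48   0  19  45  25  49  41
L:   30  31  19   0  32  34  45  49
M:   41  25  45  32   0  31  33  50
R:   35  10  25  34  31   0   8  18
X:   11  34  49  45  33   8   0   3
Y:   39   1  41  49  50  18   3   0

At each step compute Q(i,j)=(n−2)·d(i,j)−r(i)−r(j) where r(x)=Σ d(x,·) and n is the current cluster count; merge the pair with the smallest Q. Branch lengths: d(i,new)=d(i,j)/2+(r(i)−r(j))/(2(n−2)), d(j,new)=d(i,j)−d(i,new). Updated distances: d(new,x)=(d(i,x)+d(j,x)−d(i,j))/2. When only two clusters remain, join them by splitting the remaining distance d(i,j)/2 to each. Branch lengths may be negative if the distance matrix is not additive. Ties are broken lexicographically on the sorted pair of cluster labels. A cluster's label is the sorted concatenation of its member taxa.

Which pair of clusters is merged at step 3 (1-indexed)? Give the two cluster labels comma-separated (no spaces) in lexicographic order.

step 1: merge (J,L) at d=19, Q=-379; branch lengths J→127/12, L→101/12; new cluster JL
  updated: d(B,JL)=37/2, d(I,JL)=30, d(JL,M)=29, d(JL,R)=20, d(JL,X)=75/2, d(JL,Y)=71/2
step 2: merge (I,Y) at d=1, Q=-527/2; branch lengths I→-39/20, Y→59/20; new cluster IY
  updated: d(B,IY)=30, d(IY,JL)=129/4, d(IY,M)=37, d(IY,R)=27/2, d(IY,X)=18
step 3: merge (B,X) at d=11, Q=-199; branch lengths B→9, X→2; new cluster BX
  updated: d(BX,IY)=37/2, d(BX,JL)=45/2, d(BX,M)=63/2, d(BX,R)=16
step 4: merge (JL,M) at d=29, Q=-581/4; branch lengths JL→83/8, M→149/8; new cluster JLM
  updated: d(BX,JLM)=25/2, d(IY,JLM)=161/8, d(JLM,R)=11
step 5: merge (BX,JLM) at d=25/2, Q=-525/8; branch lengths BX→227/32, JLM→173/32; new cluster BJLMX
  updated: d(BJLMX,IY)=209/16, d(BJLMX,R)=29/4
step 6: merge (BJLMX,IY) at d=209/16, Q=-541/16; branch lengths BJLMX→109/32, IY→309/32; new cluster BIJLMXY
  updated: d(BIJLMXY,R)=123/32
step 7: merge (BIJLMXY,R) at d=123/32; branch lengths BIJLMXY→123/64, R→123/64; new cluster BIJLMRXY
final tree: ((((B:9,X:2):227/32,((J:127/12,L:101/12):83/8,M:149/8):173/32):109/32,(I:-39/20,Y:59/20):309/32):123/64,R:123/64)
total length: 2861/32

B,X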